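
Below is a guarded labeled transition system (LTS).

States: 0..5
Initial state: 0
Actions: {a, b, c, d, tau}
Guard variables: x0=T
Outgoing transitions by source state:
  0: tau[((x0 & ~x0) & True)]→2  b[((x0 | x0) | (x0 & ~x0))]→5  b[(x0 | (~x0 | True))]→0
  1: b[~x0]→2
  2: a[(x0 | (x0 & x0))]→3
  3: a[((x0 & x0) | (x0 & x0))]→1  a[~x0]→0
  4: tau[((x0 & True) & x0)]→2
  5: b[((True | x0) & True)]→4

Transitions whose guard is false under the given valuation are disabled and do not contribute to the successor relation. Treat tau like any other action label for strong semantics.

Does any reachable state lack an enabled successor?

Answer: DEADLOCK at state 1

Analysis:
Reachable = {0,1,2,3,4,5}
  0: b→0  b→5  [deg 2]
  1: ∅  [deadlock]
  2: a→3  [deg 1]
  3: a→1  [deg 1]
  4: tau→2  [deg 1]
  5: b→4  [deg 1]
witness 1: b·b·tau·a·a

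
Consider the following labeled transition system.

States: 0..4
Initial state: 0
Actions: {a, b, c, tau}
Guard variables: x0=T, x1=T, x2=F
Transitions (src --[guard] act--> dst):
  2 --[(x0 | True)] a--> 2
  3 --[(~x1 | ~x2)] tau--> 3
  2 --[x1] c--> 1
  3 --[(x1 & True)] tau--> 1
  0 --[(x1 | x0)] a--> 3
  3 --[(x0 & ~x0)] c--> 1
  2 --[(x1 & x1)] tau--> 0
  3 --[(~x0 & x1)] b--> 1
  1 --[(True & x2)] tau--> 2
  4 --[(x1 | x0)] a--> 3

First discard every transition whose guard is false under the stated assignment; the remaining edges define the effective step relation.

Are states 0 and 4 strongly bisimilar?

Compute ~ classes (split until stable):
  π0 = {{0,1,2,3,4}}
  π1 = {{0,4},{1},{2},{3}}
stable after 2 split(s): 4 block(s)
class of 0: {0,4}; class of 4: {0,4}

Answer: BISIMILAR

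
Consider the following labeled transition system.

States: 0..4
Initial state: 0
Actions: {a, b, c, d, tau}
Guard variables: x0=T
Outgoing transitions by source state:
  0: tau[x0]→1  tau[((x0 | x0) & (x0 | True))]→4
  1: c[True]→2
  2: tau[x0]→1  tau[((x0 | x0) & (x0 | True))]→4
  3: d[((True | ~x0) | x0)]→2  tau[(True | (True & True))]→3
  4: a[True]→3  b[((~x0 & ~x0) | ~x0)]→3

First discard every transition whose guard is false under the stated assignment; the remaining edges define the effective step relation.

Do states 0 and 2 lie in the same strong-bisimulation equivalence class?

Refine partition for ~:
  π0 = {{0,1,2,3,4}}
  π1 = {{0,2},{1},{3},{4}}
4 equivalence class(es) (converged in 2)
class of 0: {0,2}; class of 2: {0,2}

Answer: BISIMILAR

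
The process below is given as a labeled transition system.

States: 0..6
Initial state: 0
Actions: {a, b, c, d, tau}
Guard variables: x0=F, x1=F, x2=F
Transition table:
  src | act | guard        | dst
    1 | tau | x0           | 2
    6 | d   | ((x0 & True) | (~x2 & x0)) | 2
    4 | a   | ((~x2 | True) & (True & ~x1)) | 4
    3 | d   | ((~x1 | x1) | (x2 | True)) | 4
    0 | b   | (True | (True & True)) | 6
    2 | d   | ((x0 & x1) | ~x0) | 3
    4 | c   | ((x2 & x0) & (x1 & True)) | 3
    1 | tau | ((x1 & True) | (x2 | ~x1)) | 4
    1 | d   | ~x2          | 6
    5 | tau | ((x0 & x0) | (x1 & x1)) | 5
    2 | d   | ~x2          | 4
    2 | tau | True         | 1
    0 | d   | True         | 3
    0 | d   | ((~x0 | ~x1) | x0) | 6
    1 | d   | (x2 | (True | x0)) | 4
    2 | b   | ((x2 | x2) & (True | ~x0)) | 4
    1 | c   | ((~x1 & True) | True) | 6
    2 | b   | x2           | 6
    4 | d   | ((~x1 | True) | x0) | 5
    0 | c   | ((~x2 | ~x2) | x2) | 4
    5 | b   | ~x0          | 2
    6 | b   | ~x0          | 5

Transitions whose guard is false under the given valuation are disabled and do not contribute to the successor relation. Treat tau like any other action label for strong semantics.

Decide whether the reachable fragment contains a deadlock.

Answer: DEADLOCK-FREE

Analysis:
Reach set: {0,1,2,3,4,5,6}
  0: b→6  c→4  d→3  d→6  [deg 4]
  1: c→6  d→4  d→6  tau→4  [deg 4]
  2: d→3  d→4  tau→1  [deg 3]
  3: d→4  [deg 1]
  4: a→4  d→5  [deg 2]
  5: b→2  [deg 1]
  6: b→5  [deg 1]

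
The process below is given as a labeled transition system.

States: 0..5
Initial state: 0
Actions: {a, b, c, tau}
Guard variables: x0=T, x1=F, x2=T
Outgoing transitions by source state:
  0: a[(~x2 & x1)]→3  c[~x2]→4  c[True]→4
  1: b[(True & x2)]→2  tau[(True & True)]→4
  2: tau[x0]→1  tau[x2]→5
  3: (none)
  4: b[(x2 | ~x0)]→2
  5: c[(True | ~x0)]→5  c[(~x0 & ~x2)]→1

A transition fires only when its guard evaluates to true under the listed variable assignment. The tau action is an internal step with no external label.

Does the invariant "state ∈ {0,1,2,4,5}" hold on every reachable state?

Inv-set: {0,1,2,4,5}
Reachable = {0,1,2,4,5}
  0: safe
  1: safe
  2: safe
  4: safe
  5: safe

Answer: INVARIANT HOLDS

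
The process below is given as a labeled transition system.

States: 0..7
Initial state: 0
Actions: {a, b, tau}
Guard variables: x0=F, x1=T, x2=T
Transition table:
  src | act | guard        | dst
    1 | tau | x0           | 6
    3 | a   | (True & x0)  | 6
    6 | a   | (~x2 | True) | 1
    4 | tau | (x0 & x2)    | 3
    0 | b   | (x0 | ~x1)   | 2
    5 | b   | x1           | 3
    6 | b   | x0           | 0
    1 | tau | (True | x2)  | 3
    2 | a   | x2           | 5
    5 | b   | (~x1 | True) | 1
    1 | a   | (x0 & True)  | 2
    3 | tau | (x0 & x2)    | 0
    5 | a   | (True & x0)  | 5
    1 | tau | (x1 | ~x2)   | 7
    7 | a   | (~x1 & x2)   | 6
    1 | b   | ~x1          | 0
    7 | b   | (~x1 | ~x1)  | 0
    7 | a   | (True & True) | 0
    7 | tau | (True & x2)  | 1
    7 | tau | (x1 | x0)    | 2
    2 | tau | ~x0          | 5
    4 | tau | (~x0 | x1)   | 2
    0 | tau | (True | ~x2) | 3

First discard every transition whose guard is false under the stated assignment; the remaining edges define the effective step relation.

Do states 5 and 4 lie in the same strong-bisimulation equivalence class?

Answer: NOT BISIMILAR

Trace:
Bisimulation quotient by refinement:
  π0 = {{0,1,2,3,4,5,6,7}}
  π1 = {{0,1,4},{2,7},{3},{5},{6}}
  π2 = {{0},{1},{2},{3},{4},{5},{6},{7}}
stable after 3 split(s): 8 block(s)
[5]={5}  [4]={4}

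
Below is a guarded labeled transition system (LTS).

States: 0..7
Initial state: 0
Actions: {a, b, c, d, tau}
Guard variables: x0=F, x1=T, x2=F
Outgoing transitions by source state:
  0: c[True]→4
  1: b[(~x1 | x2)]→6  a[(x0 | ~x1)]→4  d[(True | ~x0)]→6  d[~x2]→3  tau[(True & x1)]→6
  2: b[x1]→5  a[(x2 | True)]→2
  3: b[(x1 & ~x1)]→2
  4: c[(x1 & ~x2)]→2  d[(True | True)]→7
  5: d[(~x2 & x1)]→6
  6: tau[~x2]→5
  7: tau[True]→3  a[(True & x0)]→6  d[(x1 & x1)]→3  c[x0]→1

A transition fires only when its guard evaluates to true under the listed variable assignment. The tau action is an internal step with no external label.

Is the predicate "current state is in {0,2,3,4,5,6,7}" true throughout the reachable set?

Allowed set {0,2,3,4,5,6,7}
Reachable = {0,2,3,4,5,6,7}
  0: ok
  2: ok
  3: ok
  4: ok
  5: ok
  6: ok
  7: ok

Answer: INVARIANT HOLDS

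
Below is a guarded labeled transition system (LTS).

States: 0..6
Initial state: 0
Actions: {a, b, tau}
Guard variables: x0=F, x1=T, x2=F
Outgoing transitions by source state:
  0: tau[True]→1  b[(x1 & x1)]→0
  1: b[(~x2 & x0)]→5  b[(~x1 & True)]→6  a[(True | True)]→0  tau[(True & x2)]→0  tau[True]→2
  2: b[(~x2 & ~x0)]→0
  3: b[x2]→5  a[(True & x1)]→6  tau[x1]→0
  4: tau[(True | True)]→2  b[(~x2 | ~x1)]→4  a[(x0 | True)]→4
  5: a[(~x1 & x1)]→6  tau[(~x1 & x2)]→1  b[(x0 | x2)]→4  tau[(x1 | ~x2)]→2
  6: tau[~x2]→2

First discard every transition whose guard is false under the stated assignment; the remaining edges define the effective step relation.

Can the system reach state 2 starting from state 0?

Answer: REACHABLE

Analysis:
12 transition(s) survive guard evaluation.
depth 0: {0}
depth 1: {1}  total {0,1}
depth 2: {2}  total {0,1,2}
R = {0,1,2}
witness 2: tau·tau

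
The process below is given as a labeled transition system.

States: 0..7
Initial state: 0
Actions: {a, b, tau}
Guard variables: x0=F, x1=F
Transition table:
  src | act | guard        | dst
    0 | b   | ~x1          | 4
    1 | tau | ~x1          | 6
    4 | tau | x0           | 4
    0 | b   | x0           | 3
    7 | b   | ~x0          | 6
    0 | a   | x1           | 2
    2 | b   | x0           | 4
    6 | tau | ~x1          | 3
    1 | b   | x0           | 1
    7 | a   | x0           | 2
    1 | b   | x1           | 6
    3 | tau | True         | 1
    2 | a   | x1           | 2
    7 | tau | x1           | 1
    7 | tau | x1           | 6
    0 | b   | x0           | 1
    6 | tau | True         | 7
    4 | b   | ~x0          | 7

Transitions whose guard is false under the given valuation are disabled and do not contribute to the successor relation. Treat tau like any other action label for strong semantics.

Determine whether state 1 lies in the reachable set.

Answer: REACHABLE

Trace:
Guard filter leaves 7 enabled edge(s).
L0 = {0}
L1 = {4}  cumulative {0,4}
L2 = {7}  cumulative {0,4,7}
L3 = {6}  cumulative {0,4,6,7}
L4 = {3}  cumulative {0,3,4,6,7}
L5 = {1}  cumulative {0,1,3,4,6,7}
Reach set: {0,1,3,4,6,7}
trace reaching 1: b·b·b·tau·tau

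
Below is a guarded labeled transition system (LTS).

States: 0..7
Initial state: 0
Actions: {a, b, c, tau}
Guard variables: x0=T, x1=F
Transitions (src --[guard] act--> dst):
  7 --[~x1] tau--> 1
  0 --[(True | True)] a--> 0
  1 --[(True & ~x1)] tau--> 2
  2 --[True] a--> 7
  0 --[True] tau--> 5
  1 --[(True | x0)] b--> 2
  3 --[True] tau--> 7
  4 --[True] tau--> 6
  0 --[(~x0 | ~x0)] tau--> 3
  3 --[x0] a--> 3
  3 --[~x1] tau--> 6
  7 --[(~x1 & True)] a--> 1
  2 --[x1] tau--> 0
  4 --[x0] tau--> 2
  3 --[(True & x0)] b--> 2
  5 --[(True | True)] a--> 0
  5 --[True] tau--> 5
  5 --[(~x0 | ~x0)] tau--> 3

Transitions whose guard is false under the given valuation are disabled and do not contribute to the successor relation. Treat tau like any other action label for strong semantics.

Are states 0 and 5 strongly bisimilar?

Answer: BISIMILAR

Analysis:
Refine partition for ~:
  round 0: {{0,1,2,3,4,5,6,7}}
  round 1: {{0,5,7},{1},{2},{3},{4},{6}}
  round 2: {{0,5},{1},{2},{3},{4},{6},{7}}
7 equivalence class(es) (converged in 3)
0∈{0,5}, 5∈{0,5}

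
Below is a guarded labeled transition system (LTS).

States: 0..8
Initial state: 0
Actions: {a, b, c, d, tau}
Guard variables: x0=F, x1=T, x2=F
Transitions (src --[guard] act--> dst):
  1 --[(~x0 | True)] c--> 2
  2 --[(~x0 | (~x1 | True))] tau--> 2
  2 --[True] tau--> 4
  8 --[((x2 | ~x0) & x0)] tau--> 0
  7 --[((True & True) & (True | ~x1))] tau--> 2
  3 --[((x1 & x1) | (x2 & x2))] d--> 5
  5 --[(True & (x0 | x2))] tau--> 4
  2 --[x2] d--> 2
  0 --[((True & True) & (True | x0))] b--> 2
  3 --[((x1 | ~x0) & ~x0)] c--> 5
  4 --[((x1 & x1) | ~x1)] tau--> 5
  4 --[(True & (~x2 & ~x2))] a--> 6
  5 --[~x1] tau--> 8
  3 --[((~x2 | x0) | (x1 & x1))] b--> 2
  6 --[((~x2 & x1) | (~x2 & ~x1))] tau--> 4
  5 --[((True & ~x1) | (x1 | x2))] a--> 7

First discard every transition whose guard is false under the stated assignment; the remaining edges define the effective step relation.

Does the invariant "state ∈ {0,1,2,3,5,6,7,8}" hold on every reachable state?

Answer: INVARIANT VIOLATED at state 4

Analysis:
Inv-set: {0,1,2,3,5,6,7,8}
Reachable = {0,2,4,5,6,7}
  0: ok
  2: ok
  4: outside
  5: ok
  6: ok
  7: ok
reach 4 via b·tau — violates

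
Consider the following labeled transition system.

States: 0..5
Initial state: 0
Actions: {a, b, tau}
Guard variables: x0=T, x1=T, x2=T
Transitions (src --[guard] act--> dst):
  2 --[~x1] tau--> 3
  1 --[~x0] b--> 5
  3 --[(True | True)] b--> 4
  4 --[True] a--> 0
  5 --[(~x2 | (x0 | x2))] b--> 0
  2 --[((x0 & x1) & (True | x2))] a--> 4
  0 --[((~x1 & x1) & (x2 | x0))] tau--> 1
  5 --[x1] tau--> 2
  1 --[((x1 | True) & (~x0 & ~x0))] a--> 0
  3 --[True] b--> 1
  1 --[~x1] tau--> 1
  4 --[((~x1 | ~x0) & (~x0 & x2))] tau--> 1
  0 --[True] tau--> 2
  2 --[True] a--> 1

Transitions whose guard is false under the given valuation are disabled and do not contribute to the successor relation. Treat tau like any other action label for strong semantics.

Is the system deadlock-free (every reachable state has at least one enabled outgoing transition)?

Answer: DEADLOCK at state 1

Analysis:
R = {0,1,2,4}
  0: tau→2  [deg 1]
  1: ∅  [no exit]
  2: a→1  a→4  [deg 2]
  4: a→0  [deg 1]
Path to 1: tau·a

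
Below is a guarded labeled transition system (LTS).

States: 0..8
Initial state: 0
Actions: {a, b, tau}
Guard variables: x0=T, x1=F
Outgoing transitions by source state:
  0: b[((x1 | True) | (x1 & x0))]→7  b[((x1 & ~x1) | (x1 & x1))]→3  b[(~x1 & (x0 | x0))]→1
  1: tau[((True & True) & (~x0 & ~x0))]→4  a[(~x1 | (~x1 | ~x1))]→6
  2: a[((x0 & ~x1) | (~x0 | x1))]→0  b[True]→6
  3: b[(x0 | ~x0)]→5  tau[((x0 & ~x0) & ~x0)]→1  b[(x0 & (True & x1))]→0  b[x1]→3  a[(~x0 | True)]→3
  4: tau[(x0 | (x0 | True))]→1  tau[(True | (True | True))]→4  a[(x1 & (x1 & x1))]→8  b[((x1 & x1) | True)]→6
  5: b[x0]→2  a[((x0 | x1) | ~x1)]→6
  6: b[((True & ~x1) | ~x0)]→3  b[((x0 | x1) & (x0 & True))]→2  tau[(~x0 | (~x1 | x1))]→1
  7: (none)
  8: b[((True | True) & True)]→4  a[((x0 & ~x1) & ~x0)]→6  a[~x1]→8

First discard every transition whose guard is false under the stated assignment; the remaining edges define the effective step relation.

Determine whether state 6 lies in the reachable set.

17 transition(s) survive guard evaluation.
Layer 0: {0}
Layer 1: {1,7}  total {0,1,7}
Layer 2: {6}  total {0,1,6,7}
Layer 3: {2,3}  total {0,1,2,3,6,7}
Layer 4: {5}  total {0,1,2,3,5,6,7}
Reach set: {0,1,2,3,5,6,7}
trace reaching 6: b·a

Answer: REACHABLE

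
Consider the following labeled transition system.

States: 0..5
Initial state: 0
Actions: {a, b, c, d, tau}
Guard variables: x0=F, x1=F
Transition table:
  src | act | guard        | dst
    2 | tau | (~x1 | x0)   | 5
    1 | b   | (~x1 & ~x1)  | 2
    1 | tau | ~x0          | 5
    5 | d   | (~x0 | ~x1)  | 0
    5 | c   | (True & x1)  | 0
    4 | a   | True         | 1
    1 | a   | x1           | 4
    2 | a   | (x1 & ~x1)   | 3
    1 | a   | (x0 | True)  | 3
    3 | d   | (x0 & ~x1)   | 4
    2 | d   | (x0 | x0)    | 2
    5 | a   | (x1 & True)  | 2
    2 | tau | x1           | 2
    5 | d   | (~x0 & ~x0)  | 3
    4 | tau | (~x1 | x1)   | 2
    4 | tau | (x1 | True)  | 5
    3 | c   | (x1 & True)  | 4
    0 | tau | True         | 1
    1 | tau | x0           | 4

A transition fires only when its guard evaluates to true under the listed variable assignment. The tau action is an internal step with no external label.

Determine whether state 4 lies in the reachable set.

Answer: UNREACHABLE

Working:
After dropping false guards: 10 live edges.
L0 = {0}
L1 = {1}  cumulative {0,1}
L2 = {2,3,5}  cumulative {0,1,2,3,5}
R = {0,1,2,3,5}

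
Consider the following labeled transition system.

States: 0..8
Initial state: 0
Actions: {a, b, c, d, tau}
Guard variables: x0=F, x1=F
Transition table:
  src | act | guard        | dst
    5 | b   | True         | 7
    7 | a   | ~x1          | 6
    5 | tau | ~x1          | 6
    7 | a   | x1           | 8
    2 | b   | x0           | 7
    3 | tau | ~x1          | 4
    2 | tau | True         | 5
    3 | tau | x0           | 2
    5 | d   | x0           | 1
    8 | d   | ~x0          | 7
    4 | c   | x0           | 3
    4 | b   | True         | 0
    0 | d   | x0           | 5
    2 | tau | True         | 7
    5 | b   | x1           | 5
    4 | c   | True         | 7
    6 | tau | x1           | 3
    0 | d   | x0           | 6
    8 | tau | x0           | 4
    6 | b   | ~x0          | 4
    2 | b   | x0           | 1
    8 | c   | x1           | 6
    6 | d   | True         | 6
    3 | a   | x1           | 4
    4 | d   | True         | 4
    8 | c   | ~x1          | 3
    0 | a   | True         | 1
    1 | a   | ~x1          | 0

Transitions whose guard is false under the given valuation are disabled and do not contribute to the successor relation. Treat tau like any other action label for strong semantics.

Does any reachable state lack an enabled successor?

Answer: DEADLOCK-FREE

Trace:
Reachable = {0,1}
  0: a→1  [1 exit(s)]
  1: a→0  [1 exit(s)]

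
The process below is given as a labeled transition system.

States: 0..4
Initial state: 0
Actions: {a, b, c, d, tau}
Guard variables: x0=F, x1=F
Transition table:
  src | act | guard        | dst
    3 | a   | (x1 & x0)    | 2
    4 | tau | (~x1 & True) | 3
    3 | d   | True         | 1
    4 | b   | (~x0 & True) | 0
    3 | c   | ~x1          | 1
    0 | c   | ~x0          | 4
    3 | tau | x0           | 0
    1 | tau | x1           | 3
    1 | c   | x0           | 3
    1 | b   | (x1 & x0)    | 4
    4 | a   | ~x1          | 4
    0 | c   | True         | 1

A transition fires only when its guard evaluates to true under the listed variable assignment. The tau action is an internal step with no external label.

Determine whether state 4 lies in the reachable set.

Answer: REACHABLE

Working:
7 transition(s) survive guard evaluation.
L0 = {0}
L1 = {1,4}  total {0,1,4}
L2 = {3}  total {0,1,3,4}
Reachable = {0,1,3,4}
witness 4: c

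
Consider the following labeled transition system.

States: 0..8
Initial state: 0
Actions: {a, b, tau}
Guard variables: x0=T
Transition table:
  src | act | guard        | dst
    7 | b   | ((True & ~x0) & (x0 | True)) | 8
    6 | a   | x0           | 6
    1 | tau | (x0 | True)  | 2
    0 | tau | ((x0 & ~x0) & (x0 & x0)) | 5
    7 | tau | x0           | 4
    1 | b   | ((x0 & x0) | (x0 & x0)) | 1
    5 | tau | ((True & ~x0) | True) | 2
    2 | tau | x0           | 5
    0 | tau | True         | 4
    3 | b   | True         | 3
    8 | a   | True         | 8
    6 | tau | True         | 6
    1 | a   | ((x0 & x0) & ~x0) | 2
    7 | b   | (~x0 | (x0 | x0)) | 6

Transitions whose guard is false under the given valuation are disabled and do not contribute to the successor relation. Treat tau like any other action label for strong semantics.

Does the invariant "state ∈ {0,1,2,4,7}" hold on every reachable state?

Answer: INVARIANT HOLDS

Working:
Safe = {0,1,2,4,7}
R = {0,4}
  0: ok
  4: ok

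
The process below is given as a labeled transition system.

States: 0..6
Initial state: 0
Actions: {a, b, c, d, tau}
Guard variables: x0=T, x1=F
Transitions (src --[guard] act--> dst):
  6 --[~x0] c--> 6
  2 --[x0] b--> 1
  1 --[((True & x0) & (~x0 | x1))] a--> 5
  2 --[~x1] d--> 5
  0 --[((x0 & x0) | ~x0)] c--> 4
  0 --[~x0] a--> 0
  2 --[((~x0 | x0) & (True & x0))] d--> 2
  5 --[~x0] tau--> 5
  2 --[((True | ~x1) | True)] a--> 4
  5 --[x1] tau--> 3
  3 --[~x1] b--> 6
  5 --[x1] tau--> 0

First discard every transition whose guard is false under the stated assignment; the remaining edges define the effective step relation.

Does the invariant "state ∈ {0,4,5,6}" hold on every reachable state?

Answer: INVARIANT HOLDS

Analysis:
Inv-set: {0,4,5,6}
R = {0,4}
  0: ok
  4: ok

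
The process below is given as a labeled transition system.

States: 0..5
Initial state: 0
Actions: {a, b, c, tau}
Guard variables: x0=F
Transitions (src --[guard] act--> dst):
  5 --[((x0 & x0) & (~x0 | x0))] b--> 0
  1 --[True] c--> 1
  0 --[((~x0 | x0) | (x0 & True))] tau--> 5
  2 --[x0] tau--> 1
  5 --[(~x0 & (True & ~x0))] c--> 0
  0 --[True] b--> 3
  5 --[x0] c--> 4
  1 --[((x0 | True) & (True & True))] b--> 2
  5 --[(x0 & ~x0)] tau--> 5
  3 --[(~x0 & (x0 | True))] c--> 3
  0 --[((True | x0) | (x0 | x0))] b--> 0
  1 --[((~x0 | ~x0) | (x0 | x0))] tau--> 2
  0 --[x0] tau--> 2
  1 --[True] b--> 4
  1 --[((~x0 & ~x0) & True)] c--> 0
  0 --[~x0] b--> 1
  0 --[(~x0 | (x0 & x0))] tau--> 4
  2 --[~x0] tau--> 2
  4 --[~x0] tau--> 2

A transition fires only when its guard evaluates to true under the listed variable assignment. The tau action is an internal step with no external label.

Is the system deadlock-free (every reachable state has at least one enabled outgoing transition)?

R = {0,1,2,3,4,5}
  0: b→0  b→1  b→3  tau→4  tau→5  [deg 5]
  1: b→2  b→4  c→0  c→1  tau→2  [deg 5]
  2: tau→2  [deg 1]
  3: c→3  [deg 1]
  4: tau→2  [deg 1]
  5: c→0  [deg 1]

Answer: DEADLOCK-FREE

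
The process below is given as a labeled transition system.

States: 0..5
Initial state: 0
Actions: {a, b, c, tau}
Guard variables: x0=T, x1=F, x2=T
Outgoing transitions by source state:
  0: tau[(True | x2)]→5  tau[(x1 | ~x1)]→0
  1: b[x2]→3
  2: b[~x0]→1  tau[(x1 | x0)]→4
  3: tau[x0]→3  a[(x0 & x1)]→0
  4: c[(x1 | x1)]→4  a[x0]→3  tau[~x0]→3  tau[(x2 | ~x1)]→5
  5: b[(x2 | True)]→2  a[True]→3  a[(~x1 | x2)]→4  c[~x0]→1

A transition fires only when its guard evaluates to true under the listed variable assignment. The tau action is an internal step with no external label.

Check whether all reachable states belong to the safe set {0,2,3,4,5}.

Safe = {0,2,3,4,5}
R = {0,2,3,4,5}
  0: safe
  2: safe
  3: safe
  4: safe
  5: safe

Answer: INVARIANT HOLDS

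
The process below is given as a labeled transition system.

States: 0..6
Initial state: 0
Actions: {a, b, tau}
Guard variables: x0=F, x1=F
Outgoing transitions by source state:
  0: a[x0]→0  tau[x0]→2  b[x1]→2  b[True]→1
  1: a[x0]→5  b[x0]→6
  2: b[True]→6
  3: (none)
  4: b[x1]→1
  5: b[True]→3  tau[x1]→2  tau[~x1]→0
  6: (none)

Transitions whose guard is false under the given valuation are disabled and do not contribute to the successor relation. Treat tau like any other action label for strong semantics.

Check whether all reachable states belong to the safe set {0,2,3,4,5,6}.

Answer: INVARIANT VIOLATED at state 1

Working:
Safe = {0,2,3,4,5,6}
R = {0,1}
  0: ok
  1: outside
witness against invariant: b → 1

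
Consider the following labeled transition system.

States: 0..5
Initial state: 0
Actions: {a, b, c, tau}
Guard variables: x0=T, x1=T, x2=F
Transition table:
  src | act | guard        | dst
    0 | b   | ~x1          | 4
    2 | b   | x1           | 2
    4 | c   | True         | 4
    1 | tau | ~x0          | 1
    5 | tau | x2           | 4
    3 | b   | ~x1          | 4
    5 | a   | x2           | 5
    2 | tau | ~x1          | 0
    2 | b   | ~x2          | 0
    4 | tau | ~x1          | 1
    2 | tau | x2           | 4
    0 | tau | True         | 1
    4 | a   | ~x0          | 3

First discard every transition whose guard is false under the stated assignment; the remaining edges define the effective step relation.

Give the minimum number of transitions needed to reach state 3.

Layered search for 3:
  depth 0: {0}
  depth 1: {1}
3 never appears.

Answer: UNREACHABLE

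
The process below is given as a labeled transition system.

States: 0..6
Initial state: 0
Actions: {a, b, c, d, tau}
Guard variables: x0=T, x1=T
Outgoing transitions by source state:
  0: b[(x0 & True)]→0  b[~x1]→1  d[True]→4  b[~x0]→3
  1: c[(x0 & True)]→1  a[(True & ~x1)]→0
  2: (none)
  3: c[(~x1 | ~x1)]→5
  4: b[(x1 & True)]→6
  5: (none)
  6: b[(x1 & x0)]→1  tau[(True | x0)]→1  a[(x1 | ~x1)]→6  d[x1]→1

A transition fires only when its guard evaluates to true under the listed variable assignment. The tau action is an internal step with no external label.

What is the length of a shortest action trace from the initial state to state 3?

Answer: UNREACHABLE

Analysis:
Breadth-first toward 3:
  Layer 0: {0}
  Layer 1: {4}
  Layer 2: {6}
  Layer 3: {1}
3 never appears.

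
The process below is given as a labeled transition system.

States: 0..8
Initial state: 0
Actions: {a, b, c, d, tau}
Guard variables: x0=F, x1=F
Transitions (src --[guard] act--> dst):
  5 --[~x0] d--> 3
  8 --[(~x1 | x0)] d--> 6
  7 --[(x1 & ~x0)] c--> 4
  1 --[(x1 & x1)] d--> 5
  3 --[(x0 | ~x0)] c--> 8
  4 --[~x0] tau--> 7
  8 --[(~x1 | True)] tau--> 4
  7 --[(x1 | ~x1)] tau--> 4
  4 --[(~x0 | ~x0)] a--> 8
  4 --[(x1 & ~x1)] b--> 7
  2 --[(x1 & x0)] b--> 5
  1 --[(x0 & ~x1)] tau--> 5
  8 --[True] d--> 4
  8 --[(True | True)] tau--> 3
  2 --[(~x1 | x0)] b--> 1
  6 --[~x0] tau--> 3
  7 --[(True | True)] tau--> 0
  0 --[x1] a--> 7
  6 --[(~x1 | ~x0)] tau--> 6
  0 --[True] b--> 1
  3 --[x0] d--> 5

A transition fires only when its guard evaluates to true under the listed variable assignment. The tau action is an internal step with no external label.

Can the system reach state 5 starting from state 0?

14 transition(s) survive guard evaluation.
L0 = {0}
L1 = {1}  now seen {0,1}
R = {0,1}

Answer: UNREACHABLE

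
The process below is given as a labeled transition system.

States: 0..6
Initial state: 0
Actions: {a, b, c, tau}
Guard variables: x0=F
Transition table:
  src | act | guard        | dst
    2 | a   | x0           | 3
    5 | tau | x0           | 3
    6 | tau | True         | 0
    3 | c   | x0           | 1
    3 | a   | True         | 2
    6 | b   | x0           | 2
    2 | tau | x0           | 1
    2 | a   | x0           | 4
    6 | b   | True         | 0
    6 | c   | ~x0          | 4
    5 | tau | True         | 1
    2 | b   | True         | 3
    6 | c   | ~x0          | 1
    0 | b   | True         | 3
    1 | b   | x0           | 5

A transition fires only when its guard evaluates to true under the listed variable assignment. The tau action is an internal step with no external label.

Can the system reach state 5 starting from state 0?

Answer: UNREACHABLE

Trace:
Guard filter leaves 8 enabled edge(s).
Layer 0: {0}
Layer 1: {3}  now seen {0,3}
Layer 2: {2}  now seen {0,2,3}
R = {0,2,3}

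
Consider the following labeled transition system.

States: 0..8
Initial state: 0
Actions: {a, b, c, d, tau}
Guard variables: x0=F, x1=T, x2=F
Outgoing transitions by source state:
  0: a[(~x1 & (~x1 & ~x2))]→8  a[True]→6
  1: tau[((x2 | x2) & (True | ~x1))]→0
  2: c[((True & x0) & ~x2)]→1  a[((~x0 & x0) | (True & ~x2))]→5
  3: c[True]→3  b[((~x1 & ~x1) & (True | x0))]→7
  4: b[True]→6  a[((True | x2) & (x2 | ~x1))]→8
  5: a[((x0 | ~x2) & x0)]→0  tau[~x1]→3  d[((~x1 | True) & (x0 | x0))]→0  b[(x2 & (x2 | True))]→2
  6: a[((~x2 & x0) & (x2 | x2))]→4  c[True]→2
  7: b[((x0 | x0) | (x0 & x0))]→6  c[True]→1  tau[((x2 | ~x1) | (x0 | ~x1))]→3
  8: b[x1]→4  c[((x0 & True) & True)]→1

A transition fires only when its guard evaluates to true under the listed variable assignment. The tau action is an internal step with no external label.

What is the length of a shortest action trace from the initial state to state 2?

BFS to 2:
  Layer 0: {0}
  Layer 1: {6}
  Layer 2: {2}
depth(2)=2, e.g. a·c

Answer: 2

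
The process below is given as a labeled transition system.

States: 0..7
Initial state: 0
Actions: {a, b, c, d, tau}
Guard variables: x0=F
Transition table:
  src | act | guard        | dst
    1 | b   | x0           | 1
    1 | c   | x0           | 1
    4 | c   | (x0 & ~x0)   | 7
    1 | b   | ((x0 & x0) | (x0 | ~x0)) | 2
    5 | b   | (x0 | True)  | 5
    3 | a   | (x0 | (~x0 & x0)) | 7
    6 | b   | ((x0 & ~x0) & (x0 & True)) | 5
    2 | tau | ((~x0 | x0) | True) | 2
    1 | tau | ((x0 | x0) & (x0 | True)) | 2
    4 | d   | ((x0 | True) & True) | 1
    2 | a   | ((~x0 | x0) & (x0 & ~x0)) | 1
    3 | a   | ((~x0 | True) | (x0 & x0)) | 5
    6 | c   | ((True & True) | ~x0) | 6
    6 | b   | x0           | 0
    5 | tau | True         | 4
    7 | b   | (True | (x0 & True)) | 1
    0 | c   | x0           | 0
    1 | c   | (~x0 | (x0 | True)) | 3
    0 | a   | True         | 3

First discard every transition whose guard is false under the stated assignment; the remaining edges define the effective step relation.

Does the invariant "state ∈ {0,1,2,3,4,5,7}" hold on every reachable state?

Allowed set {0,1,2,3,4,5,7}
Reachable = {0,1,2,3,4,5}
  0: safe
  1: safe
  2: safe
  3: safe
  4: safe
  5: safe

Answer: INVARIANT HOLDS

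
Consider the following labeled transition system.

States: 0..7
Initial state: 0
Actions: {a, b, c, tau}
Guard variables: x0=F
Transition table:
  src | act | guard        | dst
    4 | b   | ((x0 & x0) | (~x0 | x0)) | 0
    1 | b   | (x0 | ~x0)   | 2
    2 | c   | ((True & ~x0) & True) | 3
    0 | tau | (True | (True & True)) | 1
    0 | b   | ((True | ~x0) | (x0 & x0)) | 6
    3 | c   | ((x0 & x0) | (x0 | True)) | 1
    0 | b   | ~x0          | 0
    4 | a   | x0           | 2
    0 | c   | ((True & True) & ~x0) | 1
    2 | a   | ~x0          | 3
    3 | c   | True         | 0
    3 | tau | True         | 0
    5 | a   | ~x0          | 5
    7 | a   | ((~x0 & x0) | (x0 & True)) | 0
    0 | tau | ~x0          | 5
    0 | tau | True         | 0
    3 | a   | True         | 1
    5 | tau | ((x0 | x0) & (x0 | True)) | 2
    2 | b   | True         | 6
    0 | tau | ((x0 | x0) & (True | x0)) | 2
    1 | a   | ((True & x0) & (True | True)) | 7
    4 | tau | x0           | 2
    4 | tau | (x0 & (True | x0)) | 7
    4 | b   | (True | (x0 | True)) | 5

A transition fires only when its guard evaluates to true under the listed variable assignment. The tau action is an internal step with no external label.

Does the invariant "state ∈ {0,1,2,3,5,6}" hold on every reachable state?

Answer: INVARIANT HOLDS

Working:
Inv-set: {0,1,2,3,5,6}
Reachable = {0,1,2,3,5,6}
  0: safe
  1: safe
  2: safe
  3: safe
  5: safe
  6: safe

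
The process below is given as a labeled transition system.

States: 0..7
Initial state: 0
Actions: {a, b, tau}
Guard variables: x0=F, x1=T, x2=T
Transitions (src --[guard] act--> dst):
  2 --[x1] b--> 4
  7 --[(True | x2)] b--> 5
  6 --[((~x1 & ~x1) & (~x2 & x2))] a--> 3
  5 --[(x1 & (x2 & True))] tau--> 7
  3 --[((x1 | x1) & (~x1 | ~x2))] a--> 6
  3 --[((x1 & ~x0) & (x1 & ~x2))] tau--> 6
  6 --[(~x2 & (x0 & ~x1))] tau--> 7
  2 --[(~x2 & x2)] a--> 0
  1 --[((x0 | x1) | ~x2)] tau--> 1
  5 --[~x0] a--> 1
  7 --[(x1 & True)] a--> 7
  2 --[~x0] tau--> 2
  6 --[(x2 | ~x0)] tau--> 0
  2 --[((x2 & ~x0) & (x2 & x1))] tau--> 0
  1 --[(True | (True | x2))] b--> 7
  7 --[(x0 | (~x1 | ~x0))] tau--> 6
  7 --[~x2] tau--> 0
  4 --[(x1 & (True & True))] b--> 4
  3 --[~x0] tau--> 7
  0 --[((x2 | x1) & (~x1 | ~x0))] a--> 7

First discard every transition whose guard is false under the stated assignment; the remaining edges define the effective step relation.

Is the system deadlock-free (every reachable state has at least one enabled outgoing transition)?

Answer: DEADLOCK-FREE

Working:
Reach set: {0,1,5,6,7}
  0: a→7  [deg 1]
  1: b→7  tau→1  [deg 2]
  5: a→1  tau→7  [deg 2]
  6: tau→0  [deg 1]
  7: a→7  b→5  tau→6  [deg 3]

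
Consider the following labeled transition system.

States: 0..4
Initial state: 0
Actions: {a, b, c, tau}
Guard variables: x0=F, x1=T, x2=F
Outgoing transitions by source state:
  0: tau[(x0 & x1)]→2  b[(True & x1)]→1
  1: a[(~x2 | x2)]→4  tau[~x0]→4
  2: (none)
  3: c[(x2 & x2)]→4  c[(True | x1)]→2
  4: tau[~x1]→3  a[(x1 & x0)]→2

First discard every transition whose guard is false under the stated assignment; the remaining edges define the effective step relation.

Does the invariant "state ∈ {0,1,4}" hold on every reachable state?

Safe = {0,1,4}
R = {0,1,4}
  0: safe
  1: safe
  4: safe

Answer: INVARIANT HOLDS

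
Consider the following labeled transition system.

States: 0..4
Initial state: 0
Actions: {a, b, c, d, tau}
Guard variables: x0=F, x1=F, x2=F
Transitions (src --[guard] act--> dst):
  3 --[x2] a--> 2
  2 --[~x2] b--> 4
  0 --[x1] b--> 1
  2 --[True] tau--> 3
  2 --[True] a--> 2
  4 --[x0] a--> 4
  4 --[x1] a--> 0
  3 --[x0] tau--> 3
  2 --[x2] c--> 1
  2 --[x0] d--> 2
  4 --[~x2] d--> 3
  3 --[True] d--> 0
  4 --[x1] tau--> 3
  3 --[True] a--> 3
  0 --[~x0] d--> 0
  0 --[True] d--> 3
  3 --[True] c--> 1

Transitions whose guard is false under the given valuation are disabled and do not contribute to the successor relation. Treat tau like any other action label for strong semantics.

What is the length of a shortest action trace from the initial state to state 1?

BFS to 1:
  depth 0: {0}
  depth 1: {3}
  depth 2: {1}
first hit 1 at d=2 via d·c

Answer: 2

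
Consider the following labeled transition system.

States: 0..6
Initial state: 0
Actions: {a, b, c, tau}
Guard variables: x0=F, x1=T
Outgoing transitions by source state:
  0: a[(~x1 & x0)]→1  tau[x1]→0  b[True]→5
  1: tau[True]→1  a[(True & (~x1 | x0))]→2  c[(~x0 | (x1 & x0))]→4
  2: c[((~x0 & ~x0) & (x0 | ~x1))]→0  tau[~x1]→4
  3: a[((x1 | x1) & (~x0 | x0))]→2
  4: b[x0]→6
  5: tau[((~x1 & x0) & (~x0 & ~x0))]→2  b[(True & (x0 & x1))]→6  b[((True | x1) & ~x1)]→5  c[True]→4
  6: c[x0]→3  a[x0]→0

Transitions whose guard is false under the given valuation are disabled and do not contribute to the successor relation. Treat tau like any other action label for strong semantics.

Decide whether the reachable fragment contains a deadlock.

Reachable = {0,4,5}
  0: b→5  tau→0  [deg 2]
  4: ∅  [no exit]
  5: c→4  [deg 1]
Path to 4: b·c

Answer: DEADLOCK at state 4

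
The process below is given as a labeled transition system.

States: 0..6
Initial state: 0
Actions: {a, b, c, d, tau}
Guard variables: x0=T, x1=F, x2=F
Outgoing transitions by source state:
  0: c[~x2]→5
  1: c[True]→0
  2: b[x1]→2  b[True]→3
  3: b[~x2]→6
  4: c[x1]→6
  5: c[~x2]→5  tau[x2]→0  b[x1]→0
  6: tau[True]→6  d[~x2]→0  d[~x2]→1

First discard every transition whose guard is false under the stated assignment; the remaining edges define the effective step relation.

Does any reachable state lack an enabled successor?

Reach set: {0,5}
  0: c→5  [1 out]
  5: c→5  [1 out]

Answer: DEADLOCK-FREE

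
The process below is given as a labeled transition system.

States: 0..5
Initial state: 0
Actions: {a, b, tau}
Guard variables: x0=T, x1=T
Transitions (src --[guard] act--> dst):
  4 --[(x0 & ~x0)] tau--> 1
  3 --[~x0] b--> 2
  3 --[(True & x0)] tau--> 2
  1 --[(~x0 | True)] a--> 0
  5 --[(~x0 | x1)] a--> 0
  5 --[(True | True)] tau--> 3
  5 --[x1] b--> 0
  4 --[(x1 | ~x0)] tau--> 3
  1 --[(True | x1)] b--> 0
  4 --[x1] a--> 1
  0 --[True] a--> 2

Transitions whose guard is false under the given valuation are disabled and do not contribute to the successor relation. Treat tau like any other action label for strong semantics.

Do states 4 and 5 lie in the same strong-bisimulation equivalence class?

Compute ~ classes (split until stable):
  π0 = {{0,1,2,3,4,5}}
  π1 = {{0},{1},{2},{3},{4},{5}}
6 equivalence class(es) (converged in 2)
4∈{4}, 5∈{5}

Answer: NOT BISIMILAR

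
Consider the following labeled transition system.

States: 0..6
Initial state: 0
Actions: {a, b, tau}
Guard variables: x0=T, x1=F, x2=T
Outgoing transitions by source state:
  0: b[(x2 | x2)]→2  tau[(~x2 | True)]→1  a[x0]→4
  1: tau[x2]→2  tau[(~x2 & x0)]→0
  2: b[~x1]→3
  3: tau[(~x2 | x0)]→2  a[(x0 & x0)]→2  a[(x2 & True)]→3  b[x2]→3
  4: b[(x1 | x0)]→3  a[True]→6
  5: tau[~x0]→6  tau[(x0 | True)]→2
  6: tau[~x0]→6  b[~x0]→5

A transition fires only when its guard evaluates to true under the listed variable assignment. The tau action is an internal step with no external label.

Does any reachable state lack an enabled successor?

R = {0,1,2,3,4,6}
  0: a→4  b→2  tau→1  [deg 3]
  1: tau→2  [deg 1]
  2: b→3  [deg 1]
  3: a→2  a→3  b→3  tau→2  [deg 4]
  4: a→6  b→3  [deg 2]
  6: ∅  [deadlock]
witness 6: a·a

Answer: DEADLOCK at state 6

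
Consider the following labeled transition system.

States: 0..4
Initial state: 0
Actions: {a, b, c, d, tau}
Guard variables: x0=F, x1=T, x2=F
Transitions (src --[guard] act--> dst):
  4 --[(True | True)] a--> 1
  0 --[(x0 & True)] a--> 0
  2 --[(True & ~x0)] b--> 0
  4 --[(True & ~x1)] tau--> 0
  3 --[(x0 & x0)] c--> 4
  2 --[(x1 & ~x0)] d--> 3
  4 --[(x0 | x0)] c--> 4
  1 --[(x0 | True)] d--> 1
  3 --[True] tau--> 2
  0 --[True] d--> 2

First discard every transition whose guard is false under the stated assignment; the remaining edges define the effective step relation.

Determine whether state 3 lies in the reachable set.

Answer: REACHABLE

Trace:
After dropping false guards: 6 live edges.
Layer 0: {0}
Layer 1: {2}  total {0,2}
Layer 2: {3}  total {0,2,3}
Reachable = {0,2,3}
Path to 3: d·d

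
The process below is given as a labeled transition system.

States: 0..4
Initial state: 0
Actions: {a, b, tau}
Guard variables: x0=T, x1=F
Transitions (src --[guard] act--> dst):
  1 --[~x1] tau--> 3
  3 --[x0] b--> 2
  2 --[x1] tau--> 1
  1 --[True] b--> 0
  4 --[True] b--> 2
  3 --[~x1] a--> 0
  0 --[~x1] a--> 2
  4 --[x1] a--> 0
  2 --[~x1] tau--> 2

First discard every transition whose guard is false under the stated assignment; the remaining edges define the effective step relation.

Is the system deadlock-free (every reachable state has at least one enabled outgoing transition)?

R = {0,2}
  0: a→2  [deg 1]
  2: tau→2  [deg 1]

Answer: DEADLOCK-FREE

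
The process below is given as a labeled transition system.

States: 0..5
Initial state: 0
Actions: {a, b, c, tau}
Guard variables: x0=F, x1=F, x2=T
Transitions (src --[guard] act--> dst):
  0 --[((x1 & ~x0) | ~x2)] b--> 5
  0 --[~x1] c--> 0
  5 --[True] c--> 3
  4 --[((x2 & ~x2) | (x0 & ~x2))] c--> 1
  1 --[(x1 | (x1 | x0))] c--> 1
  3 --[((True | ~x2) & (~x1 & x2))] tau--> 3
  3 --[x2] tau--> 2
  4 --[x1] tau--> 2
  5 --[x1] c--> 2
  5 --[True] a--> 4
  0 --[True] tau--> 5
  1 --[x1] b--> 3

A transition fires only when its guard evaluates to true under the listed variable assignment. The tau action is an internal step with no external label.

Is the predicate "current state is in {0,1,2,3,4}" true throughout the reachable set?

Answer: INVARIANT VIOLATED at state 5

Analysis:
Allowed set {0,1,2,3,4}
R = {0,2,3,4,5}
  0: ok
  2: ok
  3: ok
  4: ok
  5: ✗ unsafe
counterexample path to 5: tau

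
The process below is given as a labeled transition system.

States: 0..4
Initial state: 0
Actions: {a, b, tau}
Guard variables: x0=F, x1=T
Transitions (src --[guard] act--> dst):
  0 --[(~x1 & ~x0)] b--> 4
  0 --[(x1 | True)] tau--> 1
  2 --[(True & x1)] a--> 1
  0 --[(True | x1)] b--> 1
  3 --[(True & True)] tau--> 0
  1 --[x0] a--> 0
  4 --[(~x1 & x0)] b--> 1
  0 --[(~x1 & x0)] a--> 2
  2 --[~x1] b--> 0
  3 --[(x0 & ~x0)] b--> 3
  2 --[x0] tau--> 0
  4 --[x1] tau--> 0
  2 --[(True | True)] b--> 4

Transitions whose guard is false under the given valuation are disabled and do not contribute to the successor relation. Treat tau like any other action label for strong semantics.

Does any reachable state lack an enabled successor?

Reach set: {0,1}
  0: b→1  tau→1  [deg 2]
  1: ∅  [STUCK]
trace reaching 1: tau

Answer: DEADLOCK at state 1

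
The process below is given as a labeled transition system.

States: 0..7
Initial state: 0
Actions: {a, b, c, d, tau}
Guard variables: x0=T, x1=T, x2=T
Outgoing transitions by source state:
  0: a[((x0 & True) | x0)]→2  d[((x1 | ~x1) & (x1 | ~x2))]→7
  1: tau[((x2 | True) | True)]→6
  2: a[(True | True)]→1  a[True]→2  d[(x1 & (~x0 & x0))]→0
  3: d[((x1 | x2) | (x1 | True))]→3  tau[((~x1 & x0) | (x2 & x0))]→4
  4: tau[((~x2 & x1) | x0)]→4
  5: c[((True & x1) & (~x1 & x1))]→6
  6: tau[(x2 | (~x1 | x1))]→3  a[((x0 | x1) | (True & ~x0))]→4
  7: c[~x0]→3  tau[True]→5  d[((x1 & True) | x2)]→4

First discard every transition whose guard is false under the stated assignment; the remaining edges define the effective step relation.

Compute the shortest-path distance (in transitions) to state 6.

Breadth-first toward 6:
  L0 = {0}
  L1 = {2,7}
  L2 = {1,4,5}
  L3 = {6}
6 enters at depth 3; path a·a·tau

Answer: 3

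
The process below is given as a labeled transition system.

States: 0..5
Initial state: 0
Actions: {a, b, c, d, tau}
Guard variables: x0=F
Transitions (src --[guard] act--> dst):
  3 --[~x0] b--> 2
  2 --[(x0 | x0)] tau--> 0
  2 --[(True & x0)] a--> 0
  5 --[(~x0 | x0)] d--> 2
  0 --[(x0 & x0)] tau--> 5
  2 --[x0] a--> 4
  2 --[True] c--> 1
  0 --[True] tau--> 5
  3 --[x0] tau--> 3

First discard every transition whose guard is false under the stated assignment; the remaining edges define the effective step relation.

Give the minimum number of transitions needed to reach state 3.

BFS to 3:
  L0 = {0}
  L1 = {5}
  L2 = {2}
  L3 = {1}
3 never appears.

Answer: UNREACHABLE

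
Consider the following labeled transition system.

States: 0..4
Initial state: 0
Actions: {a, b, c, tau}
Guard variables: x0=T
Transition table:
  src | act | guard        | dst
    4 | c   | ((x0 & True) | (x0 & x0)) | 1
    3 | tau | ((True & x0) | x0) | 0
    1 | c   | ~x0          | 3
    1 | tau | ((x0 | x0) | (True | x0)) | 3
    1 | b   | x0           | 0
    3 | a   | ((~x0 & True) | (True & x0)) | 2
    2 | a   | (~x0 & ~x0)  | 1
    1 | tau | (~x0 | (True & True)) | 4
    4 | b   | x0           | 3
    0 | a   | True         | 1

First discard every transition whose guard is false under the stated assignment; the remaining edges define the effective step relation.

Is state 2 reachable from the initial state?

Guard filter leaves 8 enabled edge(s).
depth 0: {0}
depth 1: {1}  cumulative {0,1}
depth 2: {3,4}  cumulative {0,1,3,4}
depth 3: {2}  cumulative {0,1,2,3,4}
R = {0,1,2,3,4}
Path to 2: a·tau·a

Answer: REACHABLE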